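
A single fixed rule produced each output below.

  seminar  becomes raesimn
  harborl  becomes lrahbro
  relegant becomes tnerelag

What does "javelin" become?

Looking at the pairs, the operation is to move the last 2 characters to the front (rotate right by 2), then swap each adjacent pair of characters (1↔2, 3↔4, ...).
Applying both steps to "javelin": "injavel", then "niajevl".

niajevl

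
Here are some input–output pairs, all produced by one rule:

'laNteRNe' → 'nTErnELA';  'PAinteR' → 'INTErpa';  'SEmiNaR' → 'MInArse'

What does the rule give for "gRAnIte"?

The transformation: move the first 2 characters to the end (rotate left by 2), then flip the case of every letter.
Working it through for "gRAnIte": intermediate "AnItegR", final "aNiTEGr".

aNiTEGr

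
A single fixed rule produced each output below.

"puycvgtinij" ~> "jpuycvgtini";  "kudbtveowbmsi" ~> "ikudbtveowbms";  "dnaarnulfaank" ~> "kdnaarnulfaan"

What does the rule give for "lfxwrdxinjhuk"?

klfxwrdxinjhu

The rule is to move the last character to the front.
On "lfxwrdxinjhuk" that produces "klfxwrdxinjhu".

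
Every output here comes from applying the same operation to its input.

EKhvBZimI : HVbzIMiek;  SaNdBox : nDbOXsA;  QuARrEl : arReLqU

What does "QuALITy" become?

In each case the input is transformed by: flip the case of every letter, then move the first 2 characters to the end (rotate left by 2).
Applying both steps to "QuALITy": "qUalitY", then "alitYqU".

alitYqU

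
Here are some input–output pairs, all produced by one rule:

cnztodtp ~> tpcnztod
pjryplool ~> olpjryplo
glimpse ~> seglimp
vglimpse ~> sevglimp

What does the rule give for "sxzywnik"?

Each output is the input with this applied: move the last 2 characters to the front (rotate right by 2).
For "sxzywnik" the result is "iksxzywn".

iksxzywn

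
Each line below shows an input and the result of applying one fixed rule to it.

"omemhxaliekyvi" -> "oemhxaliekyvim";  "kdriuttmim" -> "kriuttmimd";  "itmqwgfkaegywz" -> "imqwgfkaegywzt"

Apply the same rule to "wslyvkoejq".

What's happening: move the first character to the end, then swap the first and last characters.
Applying that to "wslyvkoejq" gives "wlyvkoejqs".

wlyvkoejqs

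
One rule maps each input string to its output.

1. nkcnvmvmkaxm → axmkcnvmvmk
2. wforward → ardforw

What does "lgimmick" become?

The transformation: delete the first character, then move the last 3 characters to the front (rotate right by 3).
Applying both steps to "lgimmick": "gimmick", then "ickgimm".

ickgimm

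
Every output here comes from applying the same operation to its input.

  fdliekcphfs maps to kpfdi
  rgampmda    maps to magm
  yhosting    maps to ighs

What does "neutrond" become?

odet

Looking at the pairs, the operation is to keep every other character starting from the second (positions 2nd, 4th, 6th, ...), then move the first 2 characters to the end (rotate left by 2).
On "neutrond": the first step gives "etod", and the second then gives "odet".
(Check on "rgampmda": → "gmma" → "magm" ✓)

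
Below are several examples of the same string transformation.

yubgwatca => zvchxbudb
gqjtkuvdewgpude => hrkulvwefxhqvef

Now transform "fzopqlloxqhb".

gapqrmmpyric

The transformation: shift every letter 1 place forward in the alphabet (wrapping around).
Doing the same to "fzopqlloxqhb": "gapqrmmpyric".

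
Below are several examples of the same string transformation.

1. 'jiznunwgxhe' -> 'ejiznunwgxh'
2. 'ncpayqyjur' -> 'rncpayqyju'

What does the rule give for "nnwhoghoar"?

Each output is the input with this applied: move the last character to the front.
"nnwhoghoar" → "rnnwhoghoa".

rnnwhoghoa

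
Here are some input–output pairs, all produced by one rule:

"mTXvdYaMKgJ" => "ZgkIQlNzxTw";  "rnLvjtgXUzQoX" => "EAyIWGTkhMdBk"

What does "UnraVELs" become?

Looking at the pairs, the operation is to shift every letter 13 places forward in the alphabet (wrapping around) — i.e. ROT13, then flip the case of every letter.
On "UnraVELs": the first step gives "HaenIRYf", and the second then gives "hAENiryF".

hAENiryF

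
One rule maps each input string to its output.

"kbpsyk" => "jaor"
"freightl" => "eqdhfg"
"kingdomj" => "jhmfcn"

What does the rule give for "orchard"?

The rule is to delete the last 2 characters, then shift every letter 1 place backward in the alphabet (wrapping around).
Working it through for "orchard": intermediate "orcha", final "nqbgz".
(Check on "kingdomj": → "kingdo" → "jhmfcn" ✓)

nqbgz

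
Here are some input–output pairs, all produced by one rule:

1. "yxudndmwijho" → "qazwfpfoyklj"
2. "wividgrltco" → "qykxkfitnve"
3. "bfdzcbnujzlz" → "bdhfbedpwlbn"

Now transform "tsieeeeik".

In each case the input is transformed by: shift every letter 2 places forward in the alphabet (wrapping around), then move the last character to the front.
Working it through for "tsieeeeik": intermediate "vukggggkm", final "mvukggggk".

mvukggggk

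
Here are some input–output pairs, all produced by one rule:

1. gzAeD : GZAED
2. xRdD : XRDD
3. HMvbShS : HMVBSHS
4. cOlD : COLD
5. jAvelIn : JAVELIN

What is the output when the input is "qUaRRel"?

QUARREL

The rule is to convert every letter to uppercase.
So "qUaRRel" becomes "QUARREL".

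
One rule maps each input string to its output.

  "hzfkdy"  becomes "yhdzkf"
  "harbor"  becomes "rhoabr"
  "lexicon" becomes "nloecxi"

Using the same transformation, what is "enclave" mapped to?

eevnacl

Rule — take characters alternately from the front and the back (1st, last, 2nd, 2nd-last, ...), then swap each adjacent pair of characters (1↔2, 3↔4, ...).
For "enclave", step one produces "eenvcal"; step two turns that into "eevnacl".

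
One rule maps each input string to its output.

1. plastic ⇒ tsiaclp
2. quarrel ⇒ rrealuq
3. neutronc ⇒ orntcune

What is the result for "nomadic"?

daimcon

Rule — move the last 3 characters to the front (rotate right by 3), then take characters alternately from the front and the back (1st, last, 2nd, 2nd-last, ...).
Working it through for "nomadic": intermediate "dicnoma", final "daimcon".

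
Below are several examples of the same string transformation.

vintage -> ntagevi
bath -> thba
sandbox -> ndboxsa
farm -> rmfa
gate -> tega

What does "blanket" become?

The rule is to move the first 2 characters to the end (rotate left by 2).
Doing the same to "blanket": "anketbl".

anketbl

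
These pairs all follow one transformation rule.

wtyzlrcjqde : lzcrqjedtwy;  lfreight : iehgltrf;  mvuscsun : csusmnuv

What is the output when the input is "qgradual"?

Rule — move the first 3 characters to the end (rotate left by 3), then swap each adjacent pair of characters (1↔2, 3↔4, ...).
"qgradual" → "adualqgr" → "daauqlrg".

daauqlrg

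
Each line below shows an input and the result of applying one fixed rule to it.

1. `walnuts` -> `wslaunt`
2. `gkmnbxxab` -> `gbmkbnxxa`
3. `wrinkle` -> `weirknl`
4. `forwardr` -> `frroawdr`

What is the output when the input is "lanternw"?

lwnaetnr

The transformation: move the last character to the front, then swap each adjacent pair of characters (1↔2, 3↔4, ...).
Applying both steps to "lanternw": "wlantern", then "lwnaetnr".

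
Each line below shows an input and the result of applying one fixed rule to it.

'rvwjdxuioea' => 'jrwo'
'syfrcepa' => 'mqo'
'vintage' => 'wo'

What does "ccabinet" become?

qwh

Looking at the pairs, the operation is to keep one character in every 3, starting at position 2 (positions 2nd, 5th, 8th, ...), then shift every letter 12 places backward in the alphabet (wrapping around).
On "ccabinet": the first step gives "cit", and the second then gives "qwh".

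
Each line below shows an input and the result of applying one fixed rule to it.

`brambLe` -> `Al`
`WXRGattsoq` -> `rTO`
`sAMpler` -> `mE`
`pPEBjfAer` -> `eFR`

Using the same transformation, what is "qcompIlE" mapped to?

The rule is to keep one character in every 3, starting at position 3 (positions 3rd, 6th, 9th, ...), then flip the case of every letter.
Applying both steps to "qcompIlE": "oI", then "Oi".

Oi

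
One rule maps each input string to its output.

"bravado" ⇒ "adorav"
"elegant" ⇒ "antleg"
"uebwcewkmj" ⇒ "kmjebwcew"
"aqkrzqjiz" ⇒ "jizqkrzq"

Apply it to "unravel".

velnra

What's happening: delete the first character, then move the last 3 characters to the front (rotate right by 3).
On "unravel": the first step gives "nravel", and the second then gives "velnra".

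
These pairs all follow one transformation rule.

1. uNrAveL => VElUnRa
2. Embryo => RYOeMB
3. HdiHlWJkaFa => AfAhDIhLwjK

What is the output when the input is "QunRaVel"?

The transformation: move the last 3 characters to the front (rotate right by 3), then flip the case of every letter.
Working it through for "QunRaVel": intermediate "VelQunRa", final "vELqUNrA".
(Check on "HdiHlWJkaFa": → "aFaHdiHlWJk" → "AfAhDIhLwjK" ✓)

vELqUNrA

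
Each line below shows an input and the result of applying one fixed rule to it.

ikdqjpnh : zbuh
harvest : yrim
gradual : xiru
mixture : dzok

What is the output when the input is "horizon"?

yfiz

In each case the input is transformed by: shift every letter 9 places backward in the alphabet (wrapping around), then keep only the first 4 characters.
"horizon" → "yfizqfe" → "yfiz".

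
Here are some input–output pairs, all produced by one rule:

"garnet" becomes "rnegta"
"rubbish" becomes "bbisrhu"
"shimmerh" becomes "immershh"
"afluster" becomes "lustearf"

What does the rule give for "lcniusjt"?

niusjltc

The rule is to swap the first and last characters, then move the first 2 characters to the end (rotate left by 2).
On "lcniusjt" that produces "niusjltc".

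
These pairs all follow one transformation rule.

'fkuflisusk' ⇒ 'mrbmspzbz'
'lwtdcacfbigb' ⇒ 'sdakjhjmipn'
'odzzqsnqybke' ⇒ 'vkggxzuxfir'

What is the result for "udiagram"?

The rule is to delete the last character, then shift every letter 7 places forward in the alphabet (wrapping around).
So "udiagram" becomes "bkphnyh".

bkphnyh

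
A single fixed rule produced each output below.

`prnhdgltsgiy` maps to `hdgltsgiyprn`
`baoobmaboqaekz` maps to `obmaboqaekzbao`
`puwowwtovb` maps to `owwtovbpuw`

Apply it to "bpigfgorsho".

In each case the input is transformed by: move the first 3 characters to the end (rotate left by 3).
Doing the same to "bpigfgorsho": "gfgorshobpi".

gfgorshobpi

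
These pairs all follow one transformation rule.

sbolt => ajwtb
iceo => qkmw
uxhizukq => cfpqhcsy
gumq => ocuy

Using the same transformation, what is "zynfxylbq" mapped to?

hgvnfgtjy

Looking at the pairs, the operation is to shift every letter 8 places forward in the alphabet (wrapping around).
Doing the same to "zynfxylbq": "hgvnfgtjy".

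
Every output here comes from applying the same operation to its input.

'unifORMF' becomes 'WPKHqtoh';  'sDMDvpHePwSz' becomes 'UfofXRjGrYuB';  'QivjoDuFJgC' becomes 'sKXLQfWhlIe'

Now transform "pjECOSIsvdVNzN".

Looking at the pairs, the operation is to flip the case of every letter, then shift every letter 2 places forward in the alphabet (wrapping around).
On "pjECOSIsvdVNzN": the first step gives "PJecosiSVDvnZn", and the second then gives "RLgequkUXFxpBp".

RLgequkUXFxpBp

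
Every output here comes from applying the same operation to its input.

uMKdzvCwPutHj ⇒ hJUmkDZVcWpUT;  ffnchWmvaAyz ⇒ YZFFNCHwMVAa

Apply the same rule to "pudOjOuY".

In each case the input is transformed by: move the last 2 characters to the front (rotate right by 2), then flip the case of every letter.
"pudOjOuY" → "uYpudOjO" → "UyPUDoJo".

UyPUDoJo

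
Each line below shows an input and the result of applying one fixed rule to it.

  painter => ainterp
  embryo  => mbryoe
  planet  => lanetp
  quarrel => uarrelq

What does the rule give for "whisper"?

hisperw

Rule — move the first character to the end.
"whisper" → "hisperw".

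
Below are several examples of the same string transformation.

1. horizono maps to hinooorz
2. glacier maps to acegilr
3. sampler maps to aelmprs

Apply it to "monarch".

The rule is to sort the characters into alphabetical order.
On "monarch" that produces "achmnor".

achmnor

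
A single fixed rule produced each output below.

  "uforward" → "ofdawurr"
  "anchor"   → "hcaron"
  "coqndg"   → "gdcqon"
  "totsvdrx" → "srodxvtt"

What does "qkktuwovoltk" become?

oolkkkwvuttq

The pattern: sort the characters into reverse alphabetical order, then swap the front and back halves of the string.
Working it through for "qkktuwovoltk": intermediate "wvuttqoolkkk", final "oolkkkwvuttq".
(Check on "anchor": → "ronhca" → "hcaron" ✓)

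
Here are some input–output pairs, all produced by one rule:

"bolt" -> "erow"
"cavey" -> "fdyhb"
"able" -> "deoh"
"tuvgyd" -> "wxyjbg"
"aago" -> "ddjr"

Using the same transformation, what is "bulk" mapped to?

exon

In each case the input is transformed by: shift every letter 3 places forward in the alphabet (wrapping around).
Applying that to "bulk" gives "exon".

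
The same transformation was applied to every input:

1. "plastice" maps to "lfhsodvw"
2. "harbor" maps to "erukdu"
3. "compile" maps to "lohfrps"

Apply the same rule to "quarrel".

uhotxdu

Looking at the pairs, the operation is to move the last 3 characters to the front (rotate right by 3), then shift every letter 3 places forward in the alphabet (wrapping around).
On "quarrel": the first step gives "relquar", and the second then gives "uhotxdu".
(Check on "compile": → "ilecomp" → "lohfrps" ✓)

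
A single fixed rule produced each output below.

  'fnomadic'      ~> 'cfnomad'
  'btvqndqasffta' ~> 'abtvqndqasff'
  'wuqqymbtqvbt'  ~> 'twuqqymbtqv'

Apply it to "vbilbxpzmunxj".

The transformation: move the last 2 characters to the front (rotate right by 2), then delete the first character.
"vbilbxpzmunxj" → "xjvbilbxpzmun" → "jvbilbxpzmun".

jvbilbxpzmun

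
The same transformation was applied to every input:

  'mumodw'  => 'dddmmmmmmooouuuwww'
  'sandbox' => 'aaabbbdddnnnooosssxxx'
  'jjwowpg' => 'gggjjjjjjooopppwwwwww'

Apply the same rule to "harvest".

Looking at the pairs, the operation is to repeat every character 3 times, then sort the characters into alphabetical order.
Starting from "harvest": after the first operation, "hhhaaarrrvvveeesssttt"; after the second, "aaaeeehhhrrrssstttvvv".

aaaeeehhhrrrssstttvvv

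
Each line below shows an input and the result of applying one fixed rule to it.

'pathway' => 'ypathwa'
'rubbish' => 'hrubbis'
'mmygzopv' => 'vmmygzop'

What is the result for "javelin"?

njaveli

The transformation: move the last character to the front.
"javelin" → "njaveli".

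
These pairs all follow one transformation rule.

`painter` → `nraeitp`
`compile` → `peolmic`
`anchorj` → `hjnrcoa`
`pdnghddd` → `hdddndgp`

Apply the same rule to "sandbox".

Each output is the input with this applied: take characters alternately from the front and the back (1st, last, 2nd, 2nd-last, ...), then swap the first and last characters.
For "sandbox", step one produces "sxaonbd"; step two turns that into "dxaonbs".
(Check on "pdnghddd": → "pdddndgh" → "hdddndgp" ✓)

dxaonbs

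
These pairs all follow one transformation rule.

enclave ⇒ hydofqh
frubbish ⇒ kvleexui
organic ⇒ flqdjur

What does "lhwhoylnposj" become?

Looking at the pairs, the operation is to reverse the string, then shift every letter 3 places forward in the alphabet (wrapping around).
Working it through for "lhwhoylnposj": intermediate "jsopnlyohwhl", final "mvrsqobrkzko".
(Check on "frubbish": → "hsibburf" → "kvleexui" ✓)

mvrsqobrkzko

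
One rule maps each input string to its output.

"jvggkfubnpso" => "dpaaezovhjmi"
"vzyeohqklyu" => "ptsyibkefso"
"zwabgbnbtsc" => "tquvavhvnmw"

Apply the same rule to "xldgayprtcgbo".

In each case the input is transformed by: shift every letter 6 places backward in the alphabet (wrapping around).
So "xldgayprtcgbo" becomes "rfxausjlnwavi".

rfxausjlnwavi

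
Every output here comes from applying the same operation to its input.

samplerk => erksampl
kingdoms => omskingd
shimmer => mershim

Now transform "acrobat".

batacro

Rule — move the last 3 characters to the front (rotate right by 3).
So "acrobat" becomes "batacro".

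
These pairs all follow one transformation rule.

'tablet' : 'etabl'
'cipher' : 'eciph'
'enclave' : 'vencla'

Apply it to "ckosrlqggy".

Each output is the input with this applied: delete the last character, then move the last character to the front.
Starting from "ckosrlqggy": after the first operation, "ckosrlqgg"; after the second, "gckosrlqg".

gckosrlqg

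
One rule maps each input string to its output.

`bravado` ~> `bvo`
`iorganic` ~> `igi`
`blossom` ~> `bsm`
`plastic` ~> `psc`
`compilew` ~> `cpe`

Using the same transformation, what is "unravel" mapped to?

ual

The pattern: keep one character in every 3, starting at position 1 (positions 1st, 4th, 7th, ...).
Applying that to "unravel" gives "ual".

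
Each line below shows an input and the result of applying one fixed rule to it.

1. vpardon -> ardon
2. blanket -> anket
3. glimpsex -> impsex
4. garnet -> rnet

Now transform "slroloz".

The rule is to delete the first 2 characters.
For "slroloz" the result is "roloz".

roloz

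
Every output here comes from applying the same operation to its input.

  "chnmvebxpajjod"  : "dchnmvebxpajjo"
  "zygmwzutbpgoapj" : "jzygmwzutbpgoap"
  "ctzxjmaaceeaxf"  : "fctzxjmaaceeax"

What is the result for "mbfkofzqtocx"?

The transformation: move the last character to the front.
"mbfkofzqtocx" → "xmbfkofzqtoc".

xmbfkofzqtoc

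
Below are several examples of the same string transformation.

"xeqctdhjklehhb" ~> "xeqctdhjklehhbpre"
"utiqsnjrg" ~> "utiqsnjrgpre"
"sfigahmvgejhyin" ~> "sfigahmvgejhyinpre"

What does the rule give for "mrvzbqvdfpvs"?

Rule — append "pre".
So "mrvzbqvdfpvs" becomes "mrvzbqvdfpvspre".

mrvzbqvdfpvspre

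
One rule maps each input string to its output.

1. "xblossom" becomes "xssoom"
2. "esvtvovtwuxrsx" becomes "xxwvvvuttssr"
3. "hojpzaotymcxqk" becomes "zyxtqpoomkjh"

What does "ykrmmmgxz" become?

zyxrmmm

Each output is the input with this applied: sort the characters into reverse alphabetical order, then delete the last 2 characters.
Applying both steps to "ykrmmmgxz": "zyxrmmmkg", then "zyxrmmm".
(Check on "hojpzaotymcxqk": → "zyxtqpoomkjhca" → "zyxtqpoomkjh" ✓)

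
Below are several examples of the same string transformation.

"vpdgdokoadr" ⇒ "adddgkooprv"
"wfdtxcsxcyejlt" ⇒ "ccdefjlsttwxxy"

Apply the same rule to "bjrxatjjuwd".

abdjjjrtuwx

The transformation: sort the characters into alphabetical order.
Applying that to "bjrxatjjuwd" gives "abdjjjrtuwx".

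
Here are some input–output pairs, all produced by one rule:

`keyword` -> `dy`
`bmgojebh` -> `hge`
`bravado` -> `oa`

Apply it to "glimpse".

ei

The transformation: move the last 2 characters to the front (rotate right by 2), then keep one character in every 3, starting at position 2 (positions 2nd, 5th, 8th, ...).
For "glimpse", step one produces "seglimp"; step two turns that into "ei".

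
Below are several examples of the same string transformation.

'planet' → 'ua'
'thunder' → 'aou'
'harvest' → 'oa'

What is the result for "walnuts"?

The pattern: shift every letter 7 places forward in the alphabet (wrapping around), then keep only the vowels.
Applying that to "walnuts" gives "ua".

ua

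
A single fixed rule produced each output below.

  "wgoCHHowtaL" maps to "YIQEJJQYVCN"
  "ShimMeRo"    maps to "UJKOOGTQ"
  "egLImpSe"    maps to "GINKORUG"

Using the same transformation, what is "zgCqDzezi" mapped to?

The transformation: shift every letter 2 places forward in the alphabet (wrapping around), then convert every letter to uppercase.
Working it through for "zgCqDzezi": intermediate "biEsFbgbk", final "BIESFBGBK".

BIESFBGBK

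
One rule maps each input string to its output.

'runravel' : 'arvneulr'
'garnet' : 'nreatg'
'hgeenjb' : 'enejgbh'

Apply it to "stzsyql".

syzqtls

Looking at the pairs, the operation is to take characters alternately from the front and the back (1st, last, 2nd, 2nd-last, ...), then reverse the string.
For "stzsyql", step one produces "sltqzys"; step two turns that into "syzqtls".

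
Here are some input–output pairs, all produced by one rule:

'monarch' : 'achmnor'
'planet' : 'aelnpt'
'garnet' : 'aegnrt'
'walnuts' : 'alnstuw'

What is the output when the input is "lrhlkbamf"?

abfhkllmr

The rule is to sort the characters into alphabetical order.
Doing the same to "lrhlkbamf": "abfhkllmr".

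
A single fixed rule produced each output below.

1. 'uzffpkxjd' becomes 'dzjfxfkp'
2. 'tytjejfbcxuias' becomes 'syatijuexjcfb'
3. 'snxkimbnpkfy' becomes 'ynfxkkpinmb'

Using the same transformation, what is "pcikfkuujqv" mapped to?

vcqijkufuk

The pattern: take characters alternately from the front and the back (1st, last, 2nd, 2nd-last, ...), then delete the first character.
Starting from "pcikfkuujqv": after the first operation, "pvcqijkufuk"; after the second, "vcqijkufuk".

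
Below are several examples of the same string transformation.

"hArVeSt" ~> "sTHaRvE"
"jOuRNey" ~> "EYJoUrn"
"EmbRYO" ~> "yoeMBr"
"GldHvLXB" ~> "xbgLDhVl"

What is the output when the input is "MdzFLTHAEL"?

elmDZfltha

What's happening: flip the case of every letter, then move the last 2 characters to the front (rotate right by 2).
Starting from "MdzFLTHAEL": after the first operation, "mDZflthael"; after the second, "elmDZfltha".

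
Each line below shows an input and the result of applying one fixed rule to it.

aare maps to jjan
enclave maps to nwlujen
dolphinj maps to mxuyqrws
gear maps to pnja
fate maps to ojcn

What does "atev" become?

jcne

The rule is to shift every letter 9 places forward in the alphabet (wrapping around).
For "atev" the result is "jcne".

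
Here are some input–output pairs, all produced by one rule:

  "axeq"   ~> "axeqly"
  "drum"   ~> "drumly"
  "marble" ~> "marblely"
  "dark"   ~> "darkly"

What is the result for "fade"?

What's happening: append "ly".
On "fade" that produces "fadely".

fadely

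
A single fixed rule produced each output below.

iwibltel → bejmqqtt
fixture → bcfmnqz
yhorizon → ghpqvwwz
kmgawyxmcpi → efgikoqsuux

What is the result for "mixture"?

bcfmquz

What's happening: shift every letter 8 places forward in the alphabet (wrapping around), then sort the characters into alphabetical order.
"mixture" → "uqfbczm" → "bcfmquz".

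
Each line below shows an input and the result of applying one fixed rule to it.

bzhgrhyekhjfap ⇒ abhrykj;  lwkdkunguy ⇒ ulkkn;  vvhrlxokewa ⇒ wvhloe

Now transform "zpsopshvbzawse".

szsphba

The rule is to move the last 2 characters to the front (rotate right by 2), then keep every other character starting from the first (positions 1st, 3rd, 5th, ...).
"zpsopshvbzawse" → "sezpsopshvbzaw" → "szsphba".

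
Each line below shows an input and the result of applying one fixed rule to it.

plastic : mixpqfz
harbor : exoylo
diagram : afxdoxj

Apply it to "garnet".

The transformation: shift every letter 3 places backward in the alphabet (wrapping around).
Doing the same to "garnet": "dxokbq".

dxokbq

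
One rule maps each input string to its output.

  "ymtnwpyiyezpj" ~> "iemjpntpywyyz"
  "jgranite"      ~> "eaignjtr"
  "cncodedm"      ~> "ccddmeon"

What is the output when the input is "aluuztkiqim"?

The pattern: sort the characters into alphabetical order, then swap each adjacent pair of characters (1↔2, 3↔4, ...).
On "aluuztkiqim": the first step gives "aiiklmqtuuz", and the second then gives "iakimltquuz".

iakimltquuz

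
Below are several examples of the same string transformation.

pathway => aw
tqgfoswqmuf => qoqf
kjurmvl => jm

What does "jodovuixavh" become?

The transformation: keep one character in every 3, starting at position 2 (positions 2nd, 5th, 8th, ...).
On "jodovuixavh" that produces "ovxh".

ovxh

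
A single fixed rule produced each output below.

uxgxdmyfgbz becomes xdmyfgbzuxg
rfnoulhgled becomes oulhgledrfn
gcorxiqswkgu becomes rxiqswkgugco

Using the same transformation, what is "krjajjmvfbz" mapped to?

What's happening: move the first 3 characters to the end (rotate left by 3).
On "krjajjmvfbz" that produces "ajjmvfbzkrj".

ajjmvfbzkrj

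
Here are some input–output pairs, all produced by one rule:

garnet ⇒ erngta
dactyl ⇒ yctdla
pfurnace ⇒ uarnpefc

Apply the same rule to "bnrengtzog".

The rule is to take characters alternately from the front and the back (1st, last, 2nd, 2nd-last, ...), then swap the front and back halves of the string.
For "bnrengtzog" the result is "zetngbgnor".

zetngbgnor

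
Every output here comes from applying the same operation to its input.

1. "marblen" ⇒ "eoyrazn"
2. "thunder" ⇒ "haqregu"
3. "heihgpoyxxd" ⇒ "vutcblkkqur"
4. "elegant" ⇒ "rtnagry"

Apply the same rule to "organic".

The transformation: move the first 2 characters to the end (rotate left by 2), then shift every letter 13 places forward in the alphabet (wrapping around) — i.e. ROT13.
Working it through for "organic": intermediate "ganicor", final "tnavpbe".

tnavpbe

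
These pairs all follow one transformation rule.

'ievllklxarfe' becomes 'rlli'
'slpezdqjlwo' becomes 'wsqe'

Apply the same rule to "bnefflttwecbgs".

In each case the input is transformed by: keep one character in every 3, starting at position 1 (positions 1st, 4th, 7th, ...), then sort the characters into reverse alphabetical order.
On "bnefflttwecbgs": the first step gives "bfteg", and the second then gives "tgfeb".
(Check on "slpezdqjlwo": → "seqw" → "wsqe" ✓)

tgfeb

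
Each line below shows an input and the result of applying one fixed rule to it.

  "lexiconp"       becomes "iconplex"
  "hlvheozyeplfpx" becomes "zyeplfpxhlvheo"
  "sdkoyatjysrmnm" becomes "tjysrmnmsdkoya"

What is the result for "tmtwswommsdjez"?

In each case the input is transformed by: swap the front and back halves of the string, then move the last character to the front.
For "tmtwswommsdjez" the result is "ommsdjeztmtwsw".

ommsdjeztmtwsw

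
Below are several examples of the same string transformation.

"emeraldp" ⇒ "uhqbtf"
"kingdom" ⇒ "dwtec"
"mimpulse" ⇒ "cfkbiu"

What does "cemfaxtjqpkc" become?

cvqnjzgfas

The rule is to delete the first 2 characters, then shift every letter 10 places backward in the alphabet (wrapping around).
For "cemfaxtjqpkc", step one produces "mfaxtjqpkc"; step two turns that into "cvqnjzgfas".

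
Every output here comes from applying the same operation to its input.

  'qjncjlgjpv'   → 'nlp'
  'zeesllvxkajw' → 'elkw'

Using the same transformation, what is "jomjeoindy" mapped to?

mod

In each case the input is transformed by: keep one character in every 3, starting at position 3 (positions 3rd, 6th, 9th, ...).
Applying that to "jomjeoindy" gives "mod".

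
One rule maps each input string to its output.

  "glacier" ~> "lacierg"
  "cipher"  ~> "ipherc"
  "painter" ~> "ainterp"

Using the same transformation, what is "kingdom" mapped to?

The rule is to move the first character to the end.
For "kingdom" the result is "ingdomk".

ingdomk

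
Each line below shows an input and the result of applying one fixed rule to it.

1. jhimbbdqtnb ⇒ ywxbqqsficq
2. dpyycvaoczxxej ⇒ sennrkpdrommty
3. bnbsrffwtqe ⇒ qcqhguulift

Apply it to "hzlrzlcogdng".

woagoardvscv

The pattern: shift every letter 11 places backward in the alphabet (wrapping around).
For "hzlrzlcogdng" the result is "woagoardvscv".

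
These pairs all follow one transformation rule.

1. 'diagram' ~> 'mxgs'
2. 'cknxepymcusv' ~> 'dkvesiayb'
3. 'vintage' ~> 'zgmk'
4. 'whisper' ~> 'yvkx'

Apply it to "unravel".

The pattern: delete the first 3 characters, then shift every letter 6 places forward in the alphabet (wrapping around).
On "unravel" that produces "gbkr".

gbkr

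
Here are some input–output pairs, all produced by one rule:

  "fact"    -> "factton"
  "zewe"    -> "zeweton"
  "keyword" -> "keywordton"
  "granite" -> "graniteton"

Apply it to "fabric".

The pattern: append "ton".
Doing the same to "fabric": "fabricton".

fabricton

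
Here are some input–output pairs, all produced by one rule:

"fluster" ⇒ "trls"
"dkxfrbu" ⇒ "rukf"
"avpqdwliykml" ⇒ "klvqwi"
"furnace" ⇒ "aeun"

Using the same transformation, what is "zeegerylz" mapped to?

yzegr

Rule — move the last 3 characters to the front (rotate right by 3), then keep every other character starting from the first (positions 1st, 3rd, 5th, ...).
Starting from "zeegerylz": after the first operation, "ylzzeeger"; after the second, "yzegr".
(Check on "furnace": → "acefurn" → "aeun" ✓)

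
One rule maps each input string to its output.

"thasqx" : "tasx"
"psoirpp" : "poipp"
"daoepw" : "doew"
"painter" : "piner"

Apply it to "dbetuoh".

detoh

Each output is the input with this applied: double every character, then keep one character in every 3, starting at position 2 (positions 2nd, 5th, 8th, ...).
Starting from "dbetuoh": after the first operation, "ddbbeettuuoohh"; after the second, "detoh".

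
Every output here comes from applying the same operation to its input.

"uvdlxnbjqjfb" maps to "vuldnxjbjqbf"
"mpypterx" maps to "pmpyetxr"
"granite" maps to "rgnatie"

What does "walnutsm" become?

awnltums

The pattern: swap each adjacent pair of characters (1↔2, 3↔4, ...).
Applying that to "walnutsm" gives "awnltums".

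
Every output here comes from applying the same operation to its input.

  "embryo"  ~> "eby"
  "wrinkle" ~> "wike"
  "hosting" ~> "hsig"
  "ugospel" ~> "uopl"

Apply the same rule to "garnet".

The rule is to keep every other character starting from the first (positions 1st, 3rd, 5th, ...).
"garnet" → "gre".

gre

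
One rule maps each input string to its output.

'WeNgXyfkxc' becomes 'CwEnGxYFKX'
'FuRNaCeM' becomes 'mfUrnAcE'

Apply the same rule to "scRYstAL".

lSCrySTa

In each case the input is transformed by: flip the case of every letter, then move the last character to the front.
On "scRYstAL": the first step gives "SCrySTal", and the second then gives "lSCrySTa".
(Check on "FuRNaCeM": → "fUrnAcEm" → "mfUrnAcE" ✓)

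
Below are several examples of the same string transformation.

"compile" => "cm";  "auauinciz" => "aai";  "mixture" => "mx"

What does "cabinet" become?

cb

What's happening: keep every other character starting from the first (positions 1st, 3rd, 5th, ...), then delete the last 2 characters.
Applying both steps to "cabinet": "cbnt", then "cb".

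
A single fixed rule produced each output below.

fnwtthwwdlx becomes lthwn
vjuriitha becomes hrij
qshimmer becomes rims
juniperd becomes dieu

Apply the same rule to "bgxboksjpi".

ibkjg

The pattern: keep every other character starting from the second (positions 2nd, 4th, 6th, ...), then swap the first and last characters.
Starting from "bgxboksjpi": after the first operation, "gbkji"; after the second, "ibkjg".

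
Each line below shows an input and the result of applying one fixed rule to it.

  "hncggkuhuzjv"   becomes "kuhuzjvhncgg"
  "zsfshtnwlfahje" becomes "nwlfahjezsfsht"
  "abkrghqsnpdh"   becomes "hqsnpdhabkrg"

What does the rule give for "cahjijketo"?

In each case the input is transformed by: move the last character to the front, then swap the front and back halves of the string.
For "cahjijketo", step one produces "ocahjijket"; step two turns that into "ijketocahj".

ijketocahj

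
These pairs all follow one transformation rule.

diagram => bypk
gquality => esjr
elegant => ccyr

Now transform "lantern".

Rule — shift every letter 2 places backward in the alphabet (wrapping around), then keep every other character starting from the first (positions 1st, 3rd, 5th, ...).
"lantern" → "jylrcpl" → "jlcl".

jlcl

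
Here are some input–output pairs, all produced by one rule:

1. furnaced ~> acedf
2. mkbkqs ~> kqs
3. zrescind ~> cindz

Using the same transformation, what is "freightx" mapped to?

ghtxf

Rule — swap the front and back halves of the string, then delete the last 3 characters.
"freightx" → "ghtxf".
(Check on "furnaced": → "acedfurn" → "acedf" ✓)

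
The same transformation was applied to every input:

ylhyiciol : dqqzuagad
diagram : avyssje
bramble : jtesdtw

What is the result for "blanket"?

dtfswcl

The rule is to shift every letter 8 places backward in the alphabet (wrapping around), then swap each adjacent pair of characters (1↔2, 3↔4, ...).
Working it through for "blanket": intermediate "tdsfcwl", final "dtfswcl".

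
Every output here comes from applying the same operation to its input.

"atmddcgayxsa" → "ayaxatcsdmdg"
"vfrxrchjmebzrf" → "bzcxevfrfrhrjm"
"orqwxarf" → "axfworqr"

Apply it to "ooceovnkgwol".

cwevgokolono

Each output is the input with this applied: sort the characters into alphabetical order, then take characters alternately from the front and the back (1st, last, 2nd, 2nd-last, ...).
For "ooceovnkgwol", step one produces "cegklnoooovw"; step two turns that into "cwevgokolono".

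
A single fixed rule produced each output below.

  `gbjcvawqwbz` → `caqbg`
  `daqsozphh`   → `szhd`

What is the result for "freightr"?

The rule is to move the first 2 characters to the end (rotate left by 2), then keep every other character starting from the second (positions 2nd, 4th, 6th, ...).
For "freightr", step one produces "eightrfr"; step two turns that into "ihrr".

ihrr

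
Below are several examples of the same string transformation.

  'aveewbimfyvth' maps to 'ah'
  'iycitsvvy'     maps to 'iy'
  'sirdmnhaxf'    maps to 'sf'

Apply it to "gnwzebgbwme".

ge

The rule is to take characters alternately from the front and the back (1st, last, 2nd, 2nd-last, ...), then keep only the first 2 characters.
On "gnwzebgbwme": the first step gives "genmwwzbegb", and the second then gives "ge".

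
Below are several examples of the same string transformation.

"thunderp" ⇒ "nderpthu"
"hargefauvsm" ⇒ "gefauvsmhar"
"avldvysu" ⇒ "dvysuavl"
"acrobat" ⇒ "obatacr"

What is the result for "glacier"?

ciergla

Each output is the input with this applied: move the first 3 characters to the end (rotate left by 3).
Doing the same to "glacier": "ciergla".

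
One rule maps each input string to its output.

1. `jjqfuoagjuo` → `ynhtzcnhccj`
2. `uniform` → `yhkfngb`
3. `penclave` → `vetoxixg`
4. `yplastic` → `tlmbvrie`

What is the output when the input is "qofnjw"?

gcpjhy

The transformation: move the first 3 characters to the end (rotate left by 3), then shift every letter 7 places backward in the alphabet (wrapping around).
For "qofnjw", step one produces "njwqof"; step two turns that into "gcpjhy".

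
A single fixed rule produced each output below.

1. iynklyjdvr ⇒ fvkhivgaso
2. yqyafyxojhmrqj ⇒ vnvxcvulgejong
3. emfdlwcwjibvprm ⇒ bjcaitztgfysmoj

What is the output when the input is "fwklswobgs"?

The transformation: shift every letter 3 places backward in the alphabet (wrapping around).
Applying that to "fwklswobgs" gives "cthiptlydp".

cthiptlydp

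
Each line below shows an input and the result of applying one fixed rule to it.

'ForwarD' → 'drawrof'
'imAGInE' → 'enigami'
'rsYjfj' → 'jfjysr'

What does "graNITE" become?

etinarg

Rule — reverse the string, then convert every letter to lowercase.
Working it through for "graNITE": intermediate "ETINarg", final "etinarg".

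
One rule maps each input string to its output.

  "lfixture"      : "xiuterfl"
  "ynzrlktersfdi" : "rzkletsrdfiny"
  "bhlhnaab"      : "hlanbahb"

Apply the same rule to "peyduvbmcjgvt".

dyvumbjcvgtep

The rule is to swap each adjacent pair of characters (1↔2, 3↔4, ...), then move the first 2 characters to the end (rotate left by 2).
Doing the same to "peyduvbmcjgvt": "dyvumbjcvgtep".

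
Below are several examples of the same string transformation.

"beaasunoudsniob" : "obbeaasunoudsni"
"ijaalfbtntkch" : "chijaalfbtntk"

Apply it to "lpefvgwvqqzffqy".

qylpefvgwvqqzff

Looking at the pairs, the operation is to move the last 2 characters to the front (rotate right by 2).
Doing the same to "lpefvgwvqqzffqy": "qylpefvgwvqqzff".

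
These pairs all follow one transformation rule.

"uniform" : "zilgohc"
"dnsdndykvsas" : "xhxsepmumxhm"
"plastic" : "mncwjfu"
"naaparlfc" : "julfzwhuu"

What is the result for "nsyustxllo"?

omnrffihms

Looking at the pairs, the operation is to shift every letter 6 places backward in the alphabet (wrapping around), then move the first 3 characters to the end (rotate left by 3).
Starting from "nsyustxllo": after the first operation, "hmsomnrffi"; after the second, "omnrffihms".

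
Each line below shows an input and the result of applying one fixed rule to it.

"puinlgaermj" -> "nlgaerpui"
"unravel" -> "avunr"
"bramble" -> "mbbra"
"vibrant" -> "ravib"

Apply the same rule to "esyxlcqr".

The pattern: delete the last 2 characters, then move the first 3 characters to the end (rotate left by 3).
Working it through for "esyxlcqr": intermediate "esyxlc", final "xlcesy".

xlcesy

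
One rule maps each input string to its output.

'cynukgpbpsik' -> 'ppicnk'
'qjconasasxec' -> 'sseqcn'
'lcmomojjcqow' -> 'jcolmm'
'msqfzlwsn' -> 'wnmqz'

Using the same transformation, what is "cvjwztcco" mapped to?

cocjz

Rule — keep every other character starting from the first (positions 1st, 3rd, 5th, ...), then move the first 3 characters to the end (rotate left by 3).
"cvjwztcco" → "cocjz".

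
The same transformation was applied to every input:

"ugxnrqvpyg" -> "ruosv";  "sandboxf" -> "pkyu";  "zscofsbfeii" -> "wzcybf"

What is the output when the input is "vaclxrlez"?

Each output is the input with this applied: keep every other character starting from the first (positions 1st, 3rd, 5th, ...), then shift every letter 3 places backward in the alphabet (wrapping around).
Starting from "vaclxrlez": after the first operation, "vcxlz"; after the second, "szuiw".

szuiw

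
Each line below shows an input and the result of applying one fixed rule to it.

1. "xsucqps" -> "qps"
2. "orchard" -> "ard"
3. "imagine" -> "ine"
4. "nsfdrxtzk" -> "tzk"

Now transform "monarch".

Each output is the input with this applied: keep only the last 3 characters.
For "monarch" the result is "rch".

rch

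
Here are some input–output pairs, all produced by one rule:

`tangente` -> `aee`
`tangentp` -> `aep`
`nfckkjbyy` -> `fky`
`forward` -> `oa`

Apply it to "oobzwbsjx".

Each output is the input with this applied: keep one character in every 3, starting at position 2 (positions 2nd, 5th, 8th, ...).
"oobzwbsjx" → "owj".

owj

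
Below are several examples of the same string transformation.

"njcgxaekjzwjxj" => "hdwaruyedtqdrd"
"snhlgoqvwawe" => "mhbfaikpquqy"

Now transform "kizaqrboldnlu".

ectuklvifxhfo

What's happening: shift every letter 6 places backward in the alphabet (wrapping around).
On "kizaqrboldnlu" that produces "ectuklvifxhfo".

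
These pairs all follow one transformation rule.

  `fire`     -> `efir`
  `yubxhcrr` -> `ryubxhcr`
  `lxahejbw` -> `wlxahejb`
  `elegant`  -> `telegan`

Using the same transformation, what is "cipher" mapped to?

rciphe

The transformation: move the last character to the front.
For "cipher" the result is "rciphe".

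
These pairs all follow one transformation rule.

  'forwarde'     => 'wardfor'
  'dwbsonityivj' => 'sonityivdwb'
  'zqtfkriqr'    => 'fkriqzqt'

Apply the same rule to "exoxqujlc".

xqujlexo

Looking at the pairs, the operation is to delete the last character, then move the first 3 characters to the end (rotate left by 3).
"exoxqujlc" → "xqujlexo".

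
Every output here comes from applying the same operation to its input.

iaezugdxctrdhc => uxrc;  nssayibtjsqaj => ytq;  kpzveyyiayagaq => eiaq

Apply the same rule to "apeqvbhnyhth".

vnt

The transformation: delete the first 3 characters, then keep one character in every 3, starting at position 2 (positions 2nd, 5th, 8th, ...).
"apeqvbhnyhth" → "qvbhnyhth" → "vnt".
(Check on "nssayibtjsqaj": → "ayibtjsqaj" → "ytq" ✓)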